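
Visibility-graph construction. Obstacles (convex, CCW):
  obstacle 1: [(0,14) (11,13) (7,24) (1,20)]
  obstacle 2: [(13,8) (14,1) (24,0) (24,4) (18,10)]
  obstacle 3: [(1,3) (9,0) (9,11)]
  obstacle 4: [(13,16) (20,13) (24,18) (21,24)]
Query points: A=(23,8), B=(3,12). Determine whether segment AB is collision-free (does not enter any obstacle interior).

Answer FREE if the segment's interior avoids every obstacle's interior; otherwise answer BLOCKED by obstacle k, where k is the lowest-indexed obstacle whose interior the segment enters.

BLOCKED by obstacle 2

Obstacle 1 [(0,14) (11,13) (7,24) (1,20)]:
  edge (0,14)–(11,13): clear
  edge (11,13)–(7,24): clear
  edge (7,24)–(1,20): clear
  edge (1,20)–(0,14): clear
  midpoint (13,10) outside
  → clear
Obstacle 2 [(13,8) (14,1) (24,0) (24,4) (18,10)]:
  edge (13,8)–(14,1): clear
  edge (14,1)–(24,0): clear
  edge (24,0)–(24,4): clear
  edge (24,4)–(18,10): crosses AB
  edge (18,10)–(13,8): crosses AB
  → BLOCKED
Obstacle 3 [(1,3) (9,0) (9,11)]:
  edge (1,3)–(9,0): clear
  edge (9,0)–(9,11): crosses AB
  edge (9,11)–(1,3): crosses AB
  → BLOCKED
Obstacle 4 [(13,16) (20,13) (24,18) (21,24)]:
  edge (13,16)–(20,13): clear
  edge (20,13)–(24,18): clear
  edge (24,18)–(21,24): clear
  edge (21,24)–(13,16): clear
  midpoint (13,10) outside
  → clear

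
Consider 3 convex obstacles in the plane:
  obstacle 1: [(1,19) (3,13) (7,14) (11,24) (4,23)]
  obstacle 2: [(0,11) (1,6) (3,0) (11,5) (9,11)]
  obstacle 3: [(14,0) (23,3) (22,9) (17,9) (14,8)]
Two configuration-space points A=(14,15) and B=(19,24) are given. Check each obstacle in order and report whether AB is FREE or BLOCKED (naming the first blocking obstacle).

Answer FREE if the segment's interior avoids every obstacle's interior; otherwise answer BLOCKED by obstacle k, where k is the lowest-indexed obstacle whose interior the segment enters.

FREE

Obstacle 1 [(1,19) (3,13) (7,14) (11,24) (4,23)]:
  edge (1,19)–(3,13): clear
  edge (3,13)–(7,14): clear
  edge (7,14)–(11,24): clear
  edge (11,24)–(4,23): clear
  edge (4,23)–(1,19): clear
  midpoint (33/2,39/2) outside
  → clear
Obstacle 2 [(0,11) (1,6) (3,0) (11,5) (9,11)]:
  edge (0,11)–(1,6): clear
  edge (1,6)–(3,0): clear
  edge (3,0)–(11,5): clear
  edge (11,5)–(9,11): clear
  edge (9,11)–(0,11): clear
  midpoint (33/2,39/2) outside
  → clear
Obstacle 3 [(14,0) (23,3) (22,9) (17,9) (14,8)]:
  edge (14,0)–(23,3): clear
  edge (23,3)–(22,9): clear
  edge (22,9)–(17,9): clear
  edge (17,9)–(14,8): clear
  edge (14,8)–(14,0): clear
  midpoint (33/2,39/2) outside
  → clear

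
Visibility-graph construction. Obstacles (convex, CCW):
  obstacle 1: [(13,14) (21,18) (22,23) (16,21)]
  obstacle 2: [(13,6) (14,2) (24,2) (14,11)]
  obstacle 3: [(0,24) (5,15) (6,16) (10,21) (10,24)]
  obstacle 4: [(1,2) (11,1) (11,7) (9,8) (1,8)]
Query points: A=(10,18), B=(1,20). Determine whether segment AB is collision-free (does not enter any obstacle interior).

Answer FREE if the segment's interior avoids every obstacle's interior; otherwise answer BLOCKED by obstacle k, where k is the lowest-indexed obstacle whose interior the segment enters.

Obstacle 1 [(13,14) (21,18) (22,23) (16,21)]:
  edge (13,14)–(21,18): clear
  edge (21,18)–(22,23): clear
  edge (22,23)–(16,21): clear
  edge (16,21)–(13,14): clear
  midpoint (11/2,19) outside
  → clear
Obstacle 2 [(13,6) (14,2) (24,2) (14,11)]:
  edge (13,6)–(14,2): clear
  edge (14,2)–(24,2): clear
  edge (24,2)–(14,11): clear
  edge (14,11)–(13,6): clear
  midpoint (11/2,19) outside
  → clear
Obstacle 3 [(0,24) (5,15) (6,16) (10,21) (10,24)]:
  edge (0,24)–(5,15): crosses AB
  edge (5,15)–(6,16): clear
  edge (6,16)–(10,21): crosses AB
  edge (10,21)–(10,24): clear
  edge (10,24)–(0,24): clear
  → BLOCKED
Obstacle 4 [(1,2) (11,1) (11,7) (9,8) (1,8)]:
  edge (1,2)–(11,1): clear
  edge (11,1)–(11,7): clear
  edge (11,7)–(9,8): clear
  edge (9,8)–(1,8): clear
  edge (1,8)–(1,2): clear
  midpoint (11/2,19) outside
  → clear

BLOCKED by obstacle 3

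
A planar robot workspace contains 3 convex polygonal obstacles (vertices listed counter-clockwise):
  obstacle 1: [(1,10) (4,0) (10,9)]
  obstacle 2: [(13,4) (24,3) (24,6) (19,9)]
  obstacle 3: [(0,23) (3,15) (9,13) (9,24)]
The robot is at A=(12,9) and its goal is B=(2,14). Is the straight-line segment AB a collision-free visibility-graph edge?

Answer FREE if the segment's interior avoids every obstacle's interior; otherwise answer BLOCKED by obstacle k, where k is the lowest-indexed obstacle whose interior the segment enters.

Obstacle 1 [(1,10) (4,0) (10,9)]:
  edge (1,10)–(4,0): clear
  edge (4,0)–(10,9): clear
  edge (10,9)–(1,10): clear
  midpoint (7,23/2) outside
  → clear
Obstacle 2 [(13,4) (24,3) (24,6) (19,9)]:
  edge (13,4)–(24,3): clear
  edge (24,3)–(24,6): clear
  edge (24,6)–(19,9): clear
  edge (19,9)–(13,4): clear
  midpoint (7,23/2) outside
  → clear
Obstacle 3 [(0,23) (3,15) (9,13) (9,24)]:
  edge (0,23)–(3,15): clear
  edge (3,15)–(9,13): clear
  edge (9,13)–(9,24): clear
  edge (9,24)–(0,23): clear
  midpoint (7,23/2) outside
  → clear

FREE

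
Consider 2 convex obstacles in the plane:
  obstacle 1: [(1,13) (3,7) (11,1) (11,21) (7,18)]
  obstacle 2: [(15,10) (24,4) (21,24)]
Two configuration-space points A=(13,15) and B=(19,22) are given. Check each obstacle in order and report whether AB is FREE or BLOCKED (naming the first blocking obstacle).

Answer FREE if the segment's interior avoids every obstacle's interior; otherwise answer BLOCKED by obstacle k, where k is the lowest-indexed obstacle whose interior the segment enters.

Obstacle 1 [(1,13) (3,7) (11,1) (11,21) (7,18)]:
  edge (1,13)–(3,7): clear
  edge (3,7)–(11,1): clear
  edge (11,1)–(11,21): clear
  edge (11,21)–(7,18): clear
  edge (7,18)–(1,13): clear
  midpoint (16,37/2) outside
  → clear
Obstacle 2 [(15,10) (24,4) (21,24)]:
  edge (15,10)–(24,4): clear
  edge (24,4)–(21,24): clear
  edge (21,24)–(15,10): clear
  midpoint (16,37/2) outside
  → clear

FREE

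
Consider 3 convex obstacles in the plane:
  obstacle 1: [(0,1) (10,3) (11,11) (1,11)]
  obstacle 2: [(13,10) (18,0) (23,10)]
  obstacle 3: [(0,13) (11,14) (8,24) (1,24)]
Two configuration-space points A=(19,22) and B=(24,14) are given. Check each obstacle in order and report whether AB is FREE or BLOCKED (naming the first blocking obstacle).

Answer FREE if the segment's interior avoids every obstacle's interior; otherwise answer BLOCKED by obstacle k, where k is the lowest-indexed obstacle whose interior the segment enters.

FREE

Obstacle 1 [(0,1) (10,3) (11,11) (1,11)]:
  edge (0,1)–(10,3): clear
  edge (10,3)–(11,11): clear
  edge (11,11)–(1,11): clear
  edge (1,11)–(0,1): clear
  midpoint (43/2,18) outside
  → clear
Obstacle 2 [(13,10) (18,0) (23,10)]:
  edge (13,10)–(18,0): clear
  edge (18,0)–(23,10): clear
  edge (23,10)–(13,10): clear
  midpoint (43/2,18) outside
  → clear
Obstacle 3 [(0,13) (11,14) (8,24) (1,24)]:
  edge (0,13)–(11,14): clear
  edge (11,14)–(8,24): clear
  edge (8,24)–(1,24): clear
  edge (1,24)–(0,13): clear
  midpoint (43/2,18) outside
  → clear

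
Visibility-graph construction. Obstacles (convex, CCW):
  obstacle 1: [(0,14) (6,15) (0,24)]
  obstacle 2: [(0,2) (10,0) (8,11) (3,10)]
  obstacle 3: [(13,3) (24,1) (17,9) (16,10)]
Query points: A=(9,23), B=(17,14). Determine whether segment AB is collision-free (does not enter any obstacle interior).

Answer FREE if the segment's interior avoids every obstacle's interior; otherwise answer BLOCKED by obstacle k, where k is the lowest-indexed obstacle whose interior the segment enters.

Obstacle 1 [(0,14) (6,15) (0,24)]:
  edge (0,14)–(6,15): clear
  edge (6,15)–(0,24): clear
  edge (0,24)–(0,14): clear
  midpoint (13,37/2) outside
  → clear
Obstacle 2 [(0,2) (10,0) (8,11) (3,10)]:
  edge (0,2)–(10,0): clear
  edge (10,0)–(8,11): clear
  edge (8,11)–(3,10): clear
  edge (3,10)–(0,2): clear
  midpoint (13,37/2) outside
  → clear
Obstacle 3 [(13,3) (24,1) (17,9) (16,10)]:
  edge (13,3)–(24,1): clear
  edge (24,1)–(17,9): clear
  edge (17,9)–(16,10): clear
  edge (16,10)–(13,3): clear
  midpoint (13,37/2) outside
  → clear

FREE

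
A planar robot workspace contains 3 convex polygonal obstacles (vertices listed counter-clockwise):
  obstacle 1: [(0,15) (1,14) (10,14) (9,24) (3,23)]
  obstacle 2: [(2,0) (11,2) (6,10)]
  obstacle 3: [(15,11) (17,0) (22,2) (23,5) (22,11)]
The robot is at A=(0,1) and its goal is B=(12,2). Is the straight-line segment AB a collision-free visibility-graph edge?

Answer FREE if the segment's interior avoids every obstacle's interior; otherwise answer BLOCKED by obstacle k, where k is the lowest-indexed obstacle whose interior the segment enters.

BLOCKED by obstacle 2

Obstacle 1 [(0,15) (1,14) (10,14) (9,24) (3,23)]:
  edge (0,15)–(1,14): clear
  edge (1,14)–(10,14): clear
  edge (10,14)–(9,24): clear
  edge (9,24)–(3,23): clear
  edge (3,23)–(0,15): clear
  midpoint (6,3/2) outside
  → clear
Obstacle 2 [(2,0) (11,2) (6,10)]:
  edge (2,0)–(11,2): crosses AB
  edge (11,2)–(6,10): clear
  edge (6,10)–(2,0): crosses AB
  → BLOCKED
Obstacle 3 [(15,11) (17,0) (22,2) (23,5) (22,11)]:
  edge (15,11)–(17,0): clear
  edge (17,0)–(22,2): clear
  edge (22,2)–(23,5): clear
  edge (23,5)–(22,11): clear
  edge (22,11)–(15,11): clear
  midpoint (6,3/2) outside
  → clear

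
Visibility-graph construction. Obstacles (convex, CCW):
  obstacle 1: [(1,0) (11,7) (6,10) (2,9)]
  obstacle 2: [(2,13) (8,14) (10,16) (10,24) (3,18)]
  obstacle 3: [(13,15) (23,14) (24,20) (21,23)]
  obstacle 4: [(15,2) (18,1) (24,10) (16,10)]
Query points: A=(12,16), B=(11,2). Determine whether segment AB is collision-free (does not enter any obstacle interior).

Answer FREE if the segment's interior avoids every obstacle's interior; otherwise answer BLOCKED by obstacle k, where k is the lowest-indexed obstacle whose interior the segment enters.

FREE

Obstacle 1 [(1,0) (11,7) (6,10) (2,9)]:
  edge (1,0)–(11,7): clear
  edge (11,7)–(6,10): clear
  edge (6,10)–(2,9): clear
  edge (2,9)–(1,0): clear
  midpoint (23/2,9) outside
  → clear
Obstacle 2 [(2,13) (8,14) (10,16) (10,24) (3,18)]:
  edge (2,13)–(8,14): clear
  edge (8,14)–(10,16): clear
  edge (10,16)–(10,24): clear
  edge (10,24)–(3,18): clear
  edge (3,18)–(2,13): clear
  midpoint (23/2,9) outside
  → clear
Obstacle 3 [(13,15) (23,14) (24,20) (21,23)]:
  edge (13,15)–(23,14): clear
  edge (23,14)–(24,20): clear
  edge (24,20)–(21,23): clear
  edge (21,23)–(13,15): clear
  midpoint (23/2,9) outside
  → clear
Obstacle 4 [(15,2) (18,1) (24,10) (16,10)]:
  edge (15,2)–(18,1): clear
  edge (18,1)–(24,10): clear
  edge (24,10)–(16,10): clear
  edge (16,10)–(15,2): clear
  midpoint (23/2,9) outside
  → clear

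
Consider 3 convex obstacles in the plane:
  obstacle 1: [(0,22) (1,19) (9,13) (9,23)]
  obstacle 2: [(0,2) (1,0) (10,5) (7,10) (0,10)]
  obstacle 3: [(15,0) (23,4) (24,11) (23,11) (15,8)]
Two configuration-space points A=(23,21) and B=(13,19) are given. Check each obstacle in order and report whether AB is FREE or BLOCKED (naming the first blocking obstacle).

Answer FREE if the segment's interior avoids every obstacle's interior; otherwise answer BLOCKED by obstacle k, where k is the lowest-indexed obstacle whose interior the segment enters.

Obstacle 1 [(0,22) (1,19) (9,13) (9,23)]:
  edge (0,22)–(1,19): clear
  edge (1,19)–(9,13): clear
  edge (9,13)–(9,23): clear
  edge (9,23)–(0,22): clear
  midpoint (18,20) outside
  → clear
Obstacle 2 [(0,2) (1,0) (10,5) (7,10) (0,10)]:
  edge (0,2)–(1,0): clear
  edge (1,0)–(10,5): clear
  edge (10,5)–(7,10): clear
  edge (7,10)–(0,10): clear
  edge (0,10)–(0,2): clear
  midpoint (18,20) outside
  → clear
Obstacle 3 [(15,0) (23,4) (24,11) (23,11) (15,8)]:
  edge (15,0)–(23,4): clear
  edge (23,4)–(24,11): clear
  edge (24,11)–(23,11): clear
  edge (23,11)–(15,8): clear
  edge (15,8)–(15,0): clear
  midpoint (18,20) outside
  → clear

FREE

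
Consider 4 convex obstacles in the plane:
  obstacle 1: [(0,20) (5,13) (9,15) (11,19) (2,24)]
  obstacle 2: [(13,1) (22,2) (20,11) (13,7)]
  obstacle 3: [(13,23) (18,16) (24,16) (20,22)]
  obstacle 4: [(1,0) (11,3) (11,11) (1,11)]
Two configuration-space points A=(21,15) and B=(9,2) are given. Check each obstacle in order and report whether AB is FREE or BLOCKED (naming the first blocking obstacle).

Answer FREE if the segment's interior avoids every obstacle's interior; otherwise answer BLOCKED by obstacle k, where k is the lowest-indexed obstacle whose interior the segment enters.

BLOCKED by obstacle 2

Obstacle 1 [(0,20) (5,13) (9,15) (11,19) (2,24)]:
  edge (0,20)–(5,13): clear
  edge (5,13)–(9,15): clear
  edge (9,15)–(11,19): clear
  edge (11,19)–(2,24): clear
  edge (2,24)–(0,20): clear
  midpoint (15,17/2) outside
  → clear
Obstacle 2 [(13,1) (22,2) (20,11) (13,7)]:
  edge (13,1)–(22,2): clear
  edge (22,2)–(20,11): clear
  edge (20,11)–(13,7): crosses AB
  edge (13,7)–(13,1): crosses AB
  → BLOCKED
Obstacle 3 [(13,23) (18,16) (24,16) (20,22)]:
  edge (13,23)–(18,16): clear
  edge (18,16)–(24,16): clear
  edge (24,16)–(20,22): clear
  edge (20,22)–(13,23): clear
  midpoint (15,17/2) outside
  → clear
Obstacle 4 [(1,0) (11,3) (11,11) (1,11)]:
  edge (1,0)–(11,3): crosses AB
  edge (11,3)–(11,11): crosses AB
  edge (11,11)–(1,11): clear
  edge (1,11)–(1,0): clear
  → BLOCKED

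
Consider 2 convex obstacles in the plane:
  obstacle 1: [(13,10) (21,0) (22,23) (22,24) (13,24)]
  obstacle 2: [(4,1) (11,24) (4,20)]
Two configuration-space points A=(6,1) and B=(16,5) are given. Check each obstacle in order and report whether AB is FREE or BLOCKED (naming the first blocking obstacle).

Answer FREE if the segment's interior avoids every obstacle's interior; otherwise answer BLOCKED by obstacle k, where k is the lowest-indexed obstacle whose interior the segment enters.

FREE

Obstacle 1 [(13,10) (21,0) (22,23) (22,24) (13,24)]:
  edge (13,10)–(21,0): clear
  edge (21,0)–(22,23): clear
  edge (22,23)–(22,24): clear
  edge (22,24)–(13,24): clear
  edge (13,24)–(13,10): clear
  midpoint (11,3) outside
  → clear
Obstacle 2 [(4,1) (11,24) (4,20)]:
  edge (4,1)–(11,24): clear
  edge (11,24)–(4,20): clear
  edge (4,20)–(4,1): clear
  midpoint (11,3) outside
  → clear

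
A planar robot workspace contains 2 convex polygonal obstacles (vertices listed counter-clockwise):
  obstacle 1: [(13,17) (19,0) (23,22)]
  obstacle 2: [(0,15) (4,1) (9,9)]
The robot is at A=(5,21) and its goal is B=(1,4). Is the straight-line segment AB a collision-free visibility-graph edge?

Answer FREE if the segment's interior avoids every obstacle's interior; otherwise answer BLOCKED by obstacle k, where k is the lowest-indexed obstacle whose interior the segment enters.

Obstacle 1 [(13,17) (19,0) (23,22)]:
  edge (13,17)–(19,0): clear
  edge (19,0)–(23,22): clear
  edge (23,22)–(13,17): clear
  midpoint (3,25/2) outside
  → clear
Obstacle 2 [(0,15) (4,1) (9,9)]:
  edge (0,15)–(4,1): crosses AB
  edge (4,1)–(9,9): clear
  edge (9,9)–(0,15): crosses AB
  → BLOCKED

BLOCKED by obstacle 2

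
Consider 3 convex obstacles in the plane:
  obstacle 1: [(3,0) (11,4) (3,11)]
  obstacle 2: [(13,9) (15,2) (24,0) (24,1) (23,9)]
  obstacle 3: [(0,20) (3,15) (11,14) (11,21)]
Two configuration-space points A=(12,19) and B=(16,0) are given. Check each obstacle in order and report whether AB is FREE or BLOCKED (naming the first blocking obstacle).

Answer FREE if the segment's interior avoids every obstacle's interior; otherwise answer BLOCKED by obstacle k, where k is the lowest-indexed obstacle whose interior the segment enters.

BLOCKED by obstacle 2

Obstacle 1 [(3,0) (11,4) (3,11)]:
  edge (3,0)–(11,4): clear
  edge (11,4)–(3,11): clear
  edge (3,11)–(3,0): clear
  midpoint (14,19/2) outside
  → clear
Obstacle 2 [(13,9) (15,2) (24,0) (24,1) (23,9)]:
  edge (13,9)–(15,2): clear
  edge (15,2)–(24,0): crosses AB
  edge (24,0)–(24,1): clear
  edge (24,1)–(23,9): clear
  edge (23,9)–(13,9): crosses AB
  → BLOCKED
Obstacle 3 [(0,20) (3,15) (11,14) (11,21)]:
  edge (0,20)–(3,15): clear
  edge (3,15)–(11,14): clear
  edge (11,14)–(11,21): clear
  edge (11,21)–(0,20): clear
  midpoint (14,19/2) outside
  → clear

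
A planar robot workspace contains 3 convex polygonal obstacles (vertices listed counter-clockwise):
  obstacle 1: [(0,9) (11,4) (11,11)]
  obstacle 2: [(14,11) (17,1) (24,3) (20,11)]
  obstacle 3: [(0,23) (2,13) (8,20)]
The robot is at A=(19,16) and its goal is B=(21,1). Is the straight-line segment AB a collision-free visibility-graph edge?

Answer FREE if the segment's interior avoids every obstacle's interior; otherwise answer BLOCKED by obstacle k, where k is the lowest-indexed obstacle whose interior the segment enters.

BLOCKED by obstacle 2

Obstacle 1 [(0,9) (11,4) (11,11)]:
  edge (0,9)–(11,4): clear
  edge (11,4)–(11,11): clear
  edge (11,11)–(0,9): clear
  midpoint (20,17/2) outside
  → clear
Obstacle 2 [(14,11) (17,1) (24,3) (20,11)]:
  edge (14,11)–(17,1): clear
  edge (17,1)–(24,3): crosses AB
  edge (24,3)–(20,11): clear
  edge (20,11)–(14,11): crosses AB
  → BLOCKED
Obstacle 3 [(0,23) (2,13) (8,20)]:
  edge (0,23)–(2,13): clear
  edge (2,13)–(8,20): clear
  edge (8,20)–(0,23): clear
  midpoint (20,17/2) outside
  → clear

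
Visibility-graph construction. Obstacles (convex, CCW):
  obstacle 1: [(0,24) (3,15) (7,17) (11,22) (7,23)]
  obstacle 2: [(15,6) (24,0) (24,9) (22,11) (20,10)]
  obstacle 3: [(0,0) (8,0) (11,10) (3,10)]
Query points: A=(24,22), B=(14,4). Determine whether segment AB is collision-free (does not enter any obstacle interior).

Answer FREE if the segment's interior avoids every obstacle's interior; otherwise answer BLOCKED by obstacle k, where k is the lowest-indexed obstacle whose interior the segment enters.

BLOCKED by obstacle 2

Obstacle 1 [(0,24) (3,15) (7,17) (11,22) (7,23)]:
  edge (0,24)–(3,15): clear
  edge (3,15)–(7,17): clear
  edge (7,17)–(11,22): clear
  edge (11,22)–(7,23): clear
  edge (7,23)–(0,24): clear
  midpoint (19,13) outside
  → clear
Obstacle 2 [(15,6) (24,0) (24,9) (22,11) (20,10)]:
  edge (15,6)–(24,0): crosses AB
  edge (24,0)–(24,9): clear
  edge (24,9)–(22,11): clear
  edge (22,11)–(20,10): clear
  edge (20,10)–(15,6): crosses AB
  → BLOCKED
Obstacle 3 [(0,0) (8,0) (11,10) (3,10)]:
  edge (0,0)–(8,0): clear
  edge (8,0)–(11,10): clear
  edge (11,10)–(3,10): clear
  edge (3,10)–(0,0): clear
  midpoint (19,13) outside
  → clear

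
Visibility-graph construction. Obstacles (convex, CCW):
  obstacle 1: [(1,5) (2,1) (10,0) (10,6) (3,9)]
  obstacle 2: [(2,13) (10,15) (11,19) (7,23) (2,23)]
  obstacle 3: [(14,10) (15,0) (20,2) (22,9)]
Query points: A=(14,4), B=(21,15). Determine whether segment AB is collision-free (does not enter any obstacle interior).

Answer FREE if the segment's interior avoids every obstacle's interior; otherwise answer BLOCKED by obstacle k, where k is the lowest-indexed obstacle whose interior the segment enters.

Obstacle 1 [(1,5) (2,1) (10,0) (10,6) (3,9)]:
  edge (1,5)–(2,1): clear
  edge (2,1)–(10,0): clear
  edge (10,0)–(10,6): clear
  edge (10,6)–(3,9): clear
  edge (3,9)–(1,5): clear
  midpoint (35/2,19/2) outside
  → clear
Obstacle 2 [(2,13) (10,15) (11,19) (7,23) (2,23)]:
  edge (2,13)–(10,15): clear
  edge (10,15)–(11,19): clear
  edge (11,19)–(7,23): clear
  edge (7,23)–(2,23): clear
  edge (2,23)–(2,13): clear
  midpoint (35/2,19/2) outside
  → clear
Obstacle 3 [(14,10) (15,0) (20,2) (22,9)]:
  edge (14,10)–(15,0): crosses AB
  edge (15,0)–(20,2): clear
  edge (20,2)–(22,9): clear
  edge (22,9)–(14,10): crosses AB
  → BLOCKED

BLOCKED by obstacle 3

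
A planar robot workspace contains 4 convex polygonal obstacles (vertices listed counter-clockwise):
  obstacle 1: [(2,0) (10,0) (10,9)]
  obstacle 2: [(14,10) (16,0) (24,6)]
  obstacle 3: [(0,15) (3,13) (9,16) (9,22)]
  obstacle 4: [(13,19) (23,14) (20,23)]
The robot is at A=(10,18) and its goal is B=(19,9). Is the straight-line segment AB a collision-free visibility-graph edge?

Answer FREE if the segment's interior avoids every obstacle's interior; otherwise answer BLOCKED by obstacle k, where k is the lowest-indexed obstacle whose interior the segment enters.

FREE

Obstacle 1 [(2,0) (10,0) (10,9)]:
  edge (2,0)–(10,0): clear
  edge (10,0)–(10,9): clear
  edge (10,9)–(2,0): clear
  midpoint (29/2,27/2) outside
  → clear
Obstacle 2 [(14,10) (16,0) (24,6)]:
  edge (14,10)–(16,0): clear
  edge (16,0)–(24,6): clear
  edge (24,6)–(14,10): clear
  midpoint (29/2,27/2) outside
  → clear
Obstacle 3 [(0,15) (3,13) (9,16) (9,22)]:
  edge (0,15)–(3,13): clear
  edge (3,13)–(9,16): clear
  edge (9,16)–(9,22): clear
  edge (9,22)–(0,15): clear
  midpoint (29/2,27/2) outside
  → clear
Obstacle 4 [(13,19) (23,14) (20,23)]:
  edge (13,19)–(23,14): clear
  edge (23,14)–(20,23): clear
  edge (20,23)–(13,19): clear
  midpoint (29/2,27/2) outside
  → clear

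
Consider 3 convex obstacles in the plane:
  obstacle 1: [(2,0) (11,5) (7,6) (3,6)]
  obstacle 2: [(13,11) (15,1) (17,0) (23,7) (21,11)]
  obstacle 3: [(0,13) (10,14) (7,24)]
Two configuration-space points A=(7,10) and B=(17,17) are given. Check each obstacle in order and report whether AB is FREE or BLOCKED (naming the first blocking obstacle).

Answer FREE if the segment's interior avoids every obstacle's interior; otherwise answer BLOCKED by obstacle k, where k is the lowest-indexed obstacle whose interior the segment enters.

Obstacle 1 [(2,0) (11,5) (7,6) (3,6)]:
  edge (2,0)–(11,5): clear
  edge (11,5)–(7,6): clear
  edge (7,6)–(3,6): clear
  edge (3,6)–(2,0): clear
  midpoint (12,27/2) outside
  → clear
Obstacle 2 [(13,11) (15,1) (17,0) (23,7) (21,11)]:
  edge (13,11)–(15,1): clear
  edge (15,1)–(17,0): clear
  edge (17,0)–(23,7): clear
  edge (23,7)–(21,11): clear
  edge (21,11)–(13,11): clear
  midpoint (12,27/2) outside
  → clear
Obstacle 3 [(0,13) (10,14) (7,24)]:
  edge (0,13)–(10,14): clear
  edge (10,14)–(7,24): clear
  edge (7,24)–(0,13): clear
  midpoint (12,27/2) outside
  → clear

FREE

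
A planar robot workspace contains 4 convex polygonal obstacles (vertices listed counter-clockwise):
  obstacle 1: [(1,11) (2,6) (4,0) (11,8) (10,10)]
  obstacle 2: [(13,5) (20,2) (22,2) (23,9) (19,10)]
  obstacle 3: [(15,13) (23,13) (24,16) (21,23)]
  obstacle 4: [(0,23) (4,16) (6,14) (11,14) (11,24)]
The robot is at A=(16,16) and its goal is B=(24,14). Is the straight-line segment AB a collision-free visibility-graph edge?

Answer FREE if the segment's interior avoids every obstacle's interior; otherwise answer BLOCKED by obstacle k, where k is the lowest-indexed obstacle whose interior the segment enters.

BLOCKED by obstacle 3

Obstacle 1 [(1,11) (2,6) (4,0) (11,8) (10,10)]:
  edge (1,11)–(2,6): clear
  edge (2,6)–(4,0): clear
  edge (4,0)–(11,8): clear
  edge (11,8)–(10,10): clear
  edge (10,10)–(1,11): clear
  midpoint (20,15) outside
  → clear
Obstacle 2 [(13,5) (20,2) (22,2) (23,9) (19,10)]:
  edge (13,5)–(20,2): clear
  edge (20,2)–(22,2): clear
  edge (22,2)–(23,9): clear
  edge (23,9)–(19,10): clear
  edge (19,10)–(13,5): clear
  midpoint (20,15) outside
  → clear
Obstacle 3 [(15,13) (23,13) (24,16) (21,23)]:
  edge (15,13)–(23,13): clear
  edge (23,13)–(24,16): crosses AB
  edge (24,16)–(21,23): clear
  edge (21,23)–(15,13): crosses AB
  → BLOCKED
Obstacle 4 [(0,23) (4,16) (6,14) (11,14) (11,24)]:
  edge (0,23)–(4,16): clear
  edge (4,16)–(6,14): clear
  edge (6,14)–(11,14): clear
  edge (11,14)–(11,24): clear
  edge (11,24)–(0,23): clear
  midpoint (20,15) outside
  → clear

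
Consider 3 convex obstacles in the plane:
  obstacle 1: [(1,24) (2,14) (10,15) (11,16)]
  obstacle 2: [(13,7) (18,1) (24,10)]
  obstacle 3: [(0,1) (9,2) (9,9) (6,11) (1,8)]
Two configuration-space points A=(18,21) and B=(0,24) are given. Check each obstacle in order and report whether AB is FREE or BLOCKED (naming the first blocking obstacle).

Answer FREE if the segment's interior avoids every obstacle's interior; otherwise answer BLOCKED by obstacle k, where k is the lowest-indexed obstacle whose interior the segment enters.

Obstacle 1 [(1,24) (2,14) (10,15) (11,16)]:
  edge (1,24)–(2,14): crosses AB
  edge (2,14)–(10,15): clear
  edge (10,15)–(11,16): clear
  edge (11,16)–(1,24): crosses AB
  → BLOCKED
Obstacle 2 [(13,7) (18,1) (24,10)]:
  edge (13,7)–(18,1): clear
  edge (18,1)–(24,10): clear
  edge (24,10)–(13,7): clear
  midpoint (9,45/2) outside
  → clear
Obstacle 3 [(0,1) (9,2) (9,9) (6,11) (1,8)]:
  edge (0,1)–(9,2): clear
  edge (9,2)–(9,9): clear
  edge (9,9)–(6,11): clear
  edge (6,11)–(1,8): clear
  edge (1,8)–(0,1): clear
  midpoint (9,45/2) outside
  → clear

BLOCKED by obstacle 1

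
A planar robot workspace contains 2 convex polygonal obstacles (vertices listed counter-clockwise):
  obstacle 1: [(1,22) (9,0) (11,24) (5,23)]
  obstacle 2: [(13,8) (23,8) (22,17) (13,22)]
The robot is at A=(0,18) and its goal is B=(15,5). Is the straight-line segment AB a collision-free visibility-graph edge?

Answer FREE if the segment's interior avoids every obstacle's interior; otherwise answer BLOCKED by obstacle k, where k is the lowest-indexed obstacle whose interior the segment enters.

Obstacle 1 [(1,22) (9,0) (11,24) (5,23)]:
  edge (1,22)–(9,0): crosses AB
  edge (9,0)–(11,24): crosses AB
  edge (11,24)–(5,23): clear
  edge (5,23)–(1,22): clear
  → BLOCKED
Obstacle 2 [(13,8) (23,8) (22,17) (13,22)]:
  edge (13,8)–(23,8): clear
  edge (23,8)–(22,17): clear
  edge (22,17)–(13,22): clear
  edge (13,22)–(13,8): clear
  midpoint (15/2,23/2) outside
  → clear

BLOCKED by obstacle 1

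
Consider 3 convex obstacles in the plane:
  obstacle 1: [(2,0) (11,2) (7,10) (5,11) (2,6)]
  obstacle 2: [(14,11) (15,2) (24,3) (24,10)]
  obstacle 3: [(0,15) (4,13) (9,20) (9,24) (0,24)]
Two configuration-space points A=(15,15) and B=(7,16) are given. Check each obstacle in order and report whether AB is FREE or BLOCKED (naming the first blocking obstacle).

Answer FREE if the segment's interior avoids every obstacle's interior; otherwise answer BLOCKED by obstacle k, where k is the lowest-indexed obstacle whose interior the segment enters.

Obstacle 1 [(2,0) (11,2) (7,10) (5,11) (2,6)]:
  edge (2,0)–(11,2): clear
  edge (11,2)–(7,10): clear
  edge (7,10)–(5,11): clear
  edge (5,11)–(2,6): clear
  edge (2,6)–(2,0): clear
  midpoint (11,31/2) outside
  → clear
Obstacle 2 [(14,11) (15,2) (24,3) (24,10)]:
  edge (14,11)–(15,2): clear
  edge (15,2)–(24,3): clear
  edge (24,3)–(24,10): clear
  edge (24,10)–(14,11): clear
  midpoint (11,31/2) outside
  → clear
Obstacle 3 [(0,15) (4,13) (9,20) (9,24) (0,24)]:
  edge (0,15)–(4,13): clear
  edge (4,13)–(9,20): clear
  edge (9,20)–(9,24): clear
  edge (9,24)–(0,24): clear
  edge (0,24)–(0,15): clear
  midpoint (11,31/2) outside
  → clear

FREE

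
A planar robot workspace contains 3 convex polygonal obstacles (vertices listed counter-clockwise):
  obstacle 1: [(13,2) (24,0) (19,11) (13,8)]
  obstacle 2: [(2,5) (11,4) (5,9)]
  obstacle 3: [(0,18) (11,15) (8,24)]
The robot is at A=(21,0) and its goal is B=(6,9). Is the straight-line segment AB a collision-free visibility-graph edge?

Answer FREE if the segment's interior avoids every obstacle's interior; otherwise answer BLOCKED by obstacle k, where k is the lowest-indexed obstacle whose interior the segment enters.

BLOCKED by obstacle 1

Obstacle 1 [(13,2) (24,0) (19,11) (13,8)]:
  edge (13,2)–(24,0): crosses AB
  edge (24,0)–(19,11): clear
  edge (19,11)–(13,8): clear
  edge (13,8)–(13,2): crosses AB
  → BLOCKED
Obstacle 2 [(2,5) (11,4) (5,9)]:
  edge (2,5)–(11,4): clear
  edge (11,4)–(5,9): clear
  edge (5,9)–(2,5): clear
  midpoint (27/2,9/2) outside
  → clear
Obstacle 3 [(0,18) (11,15) (8,24)]:
  edge (0,18)–(11,15): clear
  edge (11,15)–(8,24): clear
  edge (8,24)–(0,18): clear
  midpoint (27/2,9/2) outside
  → clear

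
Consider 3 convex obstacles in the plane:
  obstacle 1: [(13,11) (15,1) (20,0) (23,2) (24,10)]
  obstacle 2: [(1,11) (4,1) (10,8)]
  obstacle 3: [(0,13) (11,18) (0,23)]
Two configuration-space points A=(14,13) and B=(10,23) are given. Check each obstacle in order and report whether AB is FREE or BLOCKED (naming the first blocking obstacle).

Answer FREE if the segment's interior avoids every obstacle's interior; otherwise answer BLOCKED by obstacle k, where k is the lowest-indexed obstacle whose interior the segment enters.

FREE

Obstacle 1 [(13,11) (15,1) (20,0) (23,2) (24,10)]:
  edge (13,11)–(15,1): clear
  edge (15,1)–(20,0): clear
  edge (20,0)–(23,2): clear
  edge (23,2)–(24,10): clear
  edge (24,10)–(13,11): clear
  midpoint (12,18) outside
  → clear
Obstacle 2 [(1,11) (4,1) (10,8)]:
  edge (1,11)–(4,1): clear
  edge (4,1)–(10,8): clear
  edge (10,8)–(1,11): clear
  midpoint (12,18) outside
  → clear
Obstacle 3 [(0,13) (11,18) (0,23)]:
  edge (0,13)–(11,18): clear
  edge (11,18)–(0,23): clear
  edge (0,23)–(0,13): clear
  midpoint (12,18) outside
  → clear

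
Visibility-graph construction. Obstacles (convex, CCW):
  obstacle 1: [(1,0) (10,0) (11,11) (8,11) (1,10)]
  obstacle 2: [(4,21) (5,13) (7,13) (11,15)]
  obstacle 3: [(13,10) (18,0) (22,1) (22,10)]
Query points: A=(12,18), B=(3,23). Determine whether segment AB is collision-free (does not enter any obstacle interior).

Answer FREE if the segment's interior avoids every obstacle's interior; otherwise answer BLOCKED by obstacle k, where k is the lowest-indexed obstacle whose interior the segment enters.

FREE

Obstacle 1 [(1,0) (10,0) (11,11) (8,11) (1,10)]:
  edge (1,0)–(10,0): clear
  edge (10,0)–(11,11): clear
  edge (11,11)–(8,11): clear
  edge (8,11)–(1,10): clear
  edge (1,10)–(1,0): clear
  midpoint (15/2,41/2) outside
  → clear
Obstacle 2 [(4,21) (5,13) (7,13) (11,15)]:
  edge (4,21)–(5,13): clear
  edge (5,13)–(7,13): clear
  edge (7,13)–(11,15): clear
  edge (11,15)–(4,21): clear
  midpoint (15/2,41/2) outside
  → clear
Obstacle 3 [(13,10) (18,0) (22,1) (22,10)]:
  edge (13,10)–(18,0): clear
  edge (18,0)–(22,1): clear
  edge (22,1)–(22,10): clear
  edge (22,10)–(13,10): clear
  midpoint (15/2,41/2) outside
  → clear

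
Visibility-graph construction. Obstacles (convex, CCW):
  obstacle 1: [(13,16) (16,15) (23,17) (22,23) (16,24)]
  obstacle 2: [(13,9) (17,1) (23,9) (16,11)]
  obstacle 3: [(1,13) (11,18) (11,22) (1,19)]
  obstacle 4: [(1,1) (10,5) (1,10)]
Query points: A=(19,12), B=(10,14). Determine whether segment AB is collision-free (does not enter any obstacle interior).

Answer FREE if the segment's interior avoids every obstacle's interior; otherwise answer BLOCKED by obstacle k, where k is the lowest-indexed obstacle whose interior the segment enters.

Obstacle 1 [(13,16) (16,15) (23,17) (22,23) (16,24)]:
  edge (13,16)–(16,15): clear
  edge (16,15)–(23,17): clear
  edge (23,17)–(22,23): clear
  edge (22,23)–(16,24): clear
  edge (16,24)–(13,16): clear
  midpoint (29/2,13) outside
  → clear
Obstacle 2 [(13,9) (17,1) (23,9) (16,11)]:
  edge (13,9)–(17,1): clear
  edge (17,1)–(23,9): clear
  edge (23,9)–(16,11): clear
  edge (16,11)–(13,9): clear
  midpoint (29/2,13) outside
  → clear
Obstacle 3 [(1,13) (11,18) (11,22) (1,19)]:
  edge (1,13)–(11,18): clear
  edge (11,18)–(11,22): clear
  edge (11,22)–(1,19): clear
  edge (1,19)–(1,13): clear
  midpoint (29/2,13) outside
  → clear
Obstacle 4 [(1,1) (10,5) (1,10)]:
  edge (1,1)–(10,5): clear
  edge (10,5)–(1,10): clear
  edge (1,10)–(1,1): clear
  midpoint (29/2,13) outside
  → clear

FREE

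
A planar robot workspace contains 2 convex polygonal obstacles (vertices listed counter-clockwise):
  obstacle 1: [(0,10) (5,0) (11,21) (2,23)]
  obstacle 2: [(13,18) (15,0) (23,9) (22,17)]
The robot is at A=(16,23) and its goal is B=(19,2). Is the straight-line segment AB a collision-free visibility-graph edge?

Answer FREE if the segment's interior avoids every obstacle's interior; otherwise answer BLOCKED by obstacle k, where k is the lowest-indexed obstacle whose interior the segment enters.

BLOCKED by obstacle 2

Obstacle 1 [(0,10) (5,0) (11,21) (2,23)]:
  edge (0,10)–(5,0): clear
  edge (5,0)–(11,21): clear
  edge (11,21)–(2,23): clear
  edge (2,23)–(0,10): clear
  midpoint (35/2,25/2) outside
  → clear
Obstacle 2 [(13,18) (15,0) (23,9) (22,17)]:
  edge (13,18)–(15,0): clear
  edge (15,0)–(23,9): crosses AB
  edge (23,9)–(22,17): clear
  edge (22,17)–(13,18): crosses AB
  → BLOCKED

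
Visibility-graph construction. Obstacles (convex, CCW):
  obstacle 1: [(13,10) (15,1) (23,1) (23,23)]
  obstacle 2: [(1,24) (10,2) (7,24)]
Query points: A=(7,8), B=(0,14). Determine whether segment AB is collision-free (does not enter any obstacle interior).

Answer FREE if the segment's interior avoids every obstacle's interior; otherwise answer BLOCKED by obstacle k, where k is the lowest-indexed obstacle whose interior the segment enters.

FREE

Obstacle 1 [(13,10) (15,1) (23,1) (23,23)]:
  edge (13,10)–(15,1): clear
  edge (15,1)–(23,1): clear
  edge (23,1)–(23,23): clear
  edge (23,23)–(13,10): clear
  midpoint (7/2,11) outside
  → clear
Obstacle 2 [(1,24) (10,2) (7,24)]:
  edge (1,24)–(10,2): clear
  edge (10,2)–(7,24): clear
  edge (7,24)–(1,24): clear
  midpoint (7/2,11) outside
  → clear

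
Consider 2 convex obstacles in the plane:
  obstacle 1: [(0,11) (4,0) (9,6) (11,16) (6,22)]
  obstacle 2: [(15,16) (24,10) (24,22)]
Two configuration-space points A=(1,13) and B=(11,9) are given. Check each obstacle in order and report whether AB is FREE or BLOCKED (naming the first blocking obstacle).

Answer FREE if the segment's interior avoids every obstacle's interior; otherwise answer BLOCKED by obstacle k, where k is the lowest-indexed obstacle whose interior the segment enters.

Obstacle 1 [(0,11) (4,0) (9,6) (11,16) (6,22)]:
  edge (0,11)–(4,0): clear
  edge (4,0)–(9,6): clear
  edge (9,6)–(11,16): crosses AB
  edge (11,16)–(6,22): clear
  edge (6,22)–(0,11): crosses AB
  → BLOCKED
Obstacle 2 [(15,16) (24,10) (24,22)]:
  edge (15,16)–(24,10): clear
  edge (24,10)–(24,22): clear
  edge (24,22)–(15,16): clear
  midpoint (6,11) outside
  → clear

BLOCKED by obstacle 1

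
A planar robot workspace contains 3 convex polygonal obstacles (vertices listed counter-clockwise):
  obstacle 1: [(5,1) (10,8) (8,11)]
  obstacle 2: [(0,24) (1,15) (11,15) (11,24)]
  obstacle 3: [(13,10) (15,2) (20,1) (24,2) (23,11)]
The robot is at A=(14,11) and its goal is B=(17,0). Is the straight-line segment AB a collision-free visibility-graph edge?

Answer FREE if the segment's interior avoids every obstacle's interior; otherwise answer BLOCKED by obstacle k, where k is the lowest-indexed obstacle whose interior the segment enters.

BLOCKED by obstacle 3

Obstacle 1 [(5,1) (10,8) (8,11)]:
  edge (5,1)–(10,8): clear
  edge (10,8)–(8,11): clear
  edge (8,11)–(5,1): clear
  midpoint (31/2,11/2) outside
  → clear
Obstacle 2 [(0,24) (1,15) (11,15) (11,24)]:
  edge (0,24)–(1,15): clear
  edge (1,15)–(11,15): clear
  edge (11,15)–(11,24): clear
  edge (11,24)–(0,24): clear
  midpoint (31/2,11/2) outside
  → clear
Obstacle 3 [(13,10) (15,2) (20,1) (24,2) (23,11)]:
  edge (13,10)–(15,2): clear
  edge (15,2)–(20,1): crosses AB
  edge (20,1)–(24,2): clear
  edge (24,2)–(23,11): clear
  edge (23,11)–(13,10): crosses AB
  → BLOCKED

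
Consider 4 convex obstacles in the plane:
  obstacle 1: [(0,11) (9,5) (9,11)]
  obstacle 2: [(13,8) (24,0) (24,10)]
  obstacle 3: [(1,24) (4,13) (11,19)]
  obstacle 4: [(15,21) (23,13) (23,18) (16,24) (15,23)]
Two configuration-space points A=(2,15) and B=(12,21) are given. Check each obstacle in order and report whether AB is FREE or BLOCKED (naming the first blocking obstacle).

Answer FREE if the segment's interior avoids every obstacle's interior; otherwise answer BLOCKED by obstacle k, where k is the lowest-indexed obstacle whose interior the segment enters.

BLOCKED by obstacle 3

Obstacle 1 [(0,11) (9,5) (9,11)]:
  edge (0,11)–(9,5): clear
  edge (9,5)–(9,11): clear
  edge (9,11)–(0,11): clear
  midpoint (7,18) outside
  → clear
Obstacle 2 [(13,8) (24,0) (24,10)]:
  edge (13,8)–(24,0): clear
  edge (24,0)–(24,10): clear
  edge (24,10)–(13,8): clear
  midpoint (7,18) outside
  → clear
Obstacle 3 [(1,24) (4,13) (11,19)]:
  edge (1,24)–(4,13): crosses AB
  edge (4,13)–(11,19): clear
  edge (11,19)–(1,24): crosses AB
  → BLOCKED
Obstacle 4 [(15,21) (23,13) (23,18) (16,24) (15,23)]:
  edge (15,21)–(23,13): clear
  edge (23,13)–(23,18): clear
  edge (23,18)–(16,24): clear
  edge (16,24)–(15,23): clear
  edge (15,23)–(15,21): clear
  midpoint (7,18) outside
  → clear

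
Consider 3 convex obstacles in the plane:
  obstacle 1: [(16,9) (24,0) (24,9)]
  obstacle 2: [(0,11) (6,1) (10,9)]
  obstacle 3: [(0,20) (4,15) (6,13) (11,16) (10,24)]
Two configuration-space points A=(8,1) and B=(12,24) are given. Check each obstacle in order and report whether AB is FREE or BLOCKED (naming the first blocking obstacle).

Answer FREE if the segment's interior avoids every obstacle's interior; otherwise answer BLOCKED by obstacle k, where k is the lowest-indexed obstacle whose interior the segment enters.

Obstacle 1 [(16,9) (24,0) (24,9)]:
  edge (16,9)–(24,0): clear
  edge (24,0)–(24,9): clear
  edge (24,9)–(16,9): clear
  midpoint (10,25/2) outside
  → clear
Obstacle 2 [(0,11) (6,1) (10,9)]:
  edge (0,11)–(6,1): clear
  edge (6,1)–(10,9): crosses AB
  edge (10,9)–(0,11): crosses AB
  → BLOCKED
Obstacle 3 [(0,20) (4,15) (6,13) (11,16) (10,24)]:
  edge (0,20)–(4,15): clear
  edge (4,15)–(6,13): clear
  edge (6,13)–(11,16): crosses AB
  edge (11,16)–(10,24): crosses AB
  edge (10,24)–(0,20): clear
  → BLOCKED

BLOCKED by obstacle 2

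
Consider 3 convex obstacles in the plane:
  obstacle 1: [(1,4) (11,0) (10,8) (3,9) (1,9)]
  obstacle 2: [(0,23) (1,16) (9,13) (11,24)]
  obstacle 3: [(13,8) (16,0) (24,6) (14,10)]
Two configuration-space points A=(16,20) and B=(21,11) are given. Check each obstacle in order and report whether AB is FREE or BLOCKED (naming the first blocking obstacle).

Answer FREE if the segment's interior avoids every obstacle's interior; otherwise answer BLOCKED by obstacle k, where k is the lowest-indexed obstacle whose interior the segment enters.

Obstacle 1 [(1,4) (11,0) (10,8) (3,9) (1,9)]:
  edge (1,4)–(11,0): clear
  edge (11,0)–(10,8): clear
  edge (10,8)–(3,9): clear
  edge (3,9)–(1,9): clear
  edge (1,9)–(1,4): clear
  midpoint (37/2,31/2) outside
  → clear
Obstacle 2 [(0,23) (1,16) (9,13) (11,24)]:
  edge (0,23)–(1,16): clear
  edge (1,16)–(9,13): clear
  edge (9,13)–(11,24): clear
  edge (11,24)–(0,23): clear
  midpoint (37/2,31/2) outside
  → clear
Obstacle 3 [(13,8) (16,0) (24,6) (14,10)]:
  edge (13,8)–(16,0): clear
  edge (16,0)–(24,6): clear
  edge (24,6)–(14,10): clear
  edge (14,10)–(13,8): clear
  midpoint (37/2,31/2) outside
  → clear

FREE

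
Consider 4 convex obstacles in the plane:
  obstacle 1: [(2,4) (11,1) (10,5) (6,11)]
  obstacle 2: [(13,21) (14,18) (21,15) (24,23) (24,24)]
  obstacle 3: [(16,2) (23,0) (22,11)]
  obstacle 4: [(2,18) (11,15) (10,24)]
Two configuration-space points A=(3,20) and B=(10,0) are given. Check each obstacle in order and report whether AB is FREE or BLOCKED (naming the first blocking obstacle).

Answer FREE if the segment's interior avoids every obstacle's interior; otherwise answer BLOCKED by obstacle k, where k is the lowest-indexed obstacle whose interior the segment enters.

BLOCKED by obstacle 1

Obstacle 1 [(2,4) (11,1) (10,5) (6,11)]:
  edge (2,4)–(11,1): crosses AB
  edge (11,1)–(10,5): clear
  edge (10,5)–(6,11): crosses AB
  edge (6,11)–(2,4): clear
  → BLOCKED
Obstacle 2 [(13,21) (14,18) (21,15) (24,23) (24,24)]:
  edge (13,21)–(14,18): clear
  edge (14,18)–(21,15): clear
  edge (21,15)–(24,23): clear
  edge (24,23)–(24,24): clear
  edge (24,24)–(13,21): clear
  midpoint (13/2,10) outside
  → clear
Obstacle 3 [(16,2) (23,0) (22,11)]:
  edge (16,2)–(23,0): clear
  edge (23,0)–(22,11): clear
  edge (22,11)–(16,2): clear
  midpoint (13/2,10) outside
  → clear
Obstacle 4 [(2,18) (11,15) (10,24)]:
  edge (2,18)–(11,15): crosses AB
  edge (11,15)–(10,24): clear
  edge (10,24)–(2,18): crosses AB
  → BLOCKED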